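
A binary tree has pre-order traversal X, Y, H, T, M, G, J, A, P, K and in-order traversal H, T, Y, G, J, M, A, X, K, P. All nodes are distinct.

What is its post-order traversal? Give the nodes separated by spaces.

T H J G A M Y K P X

The first element of pre-order is the root; it splits in-order into left and right subtrees.
Root X: left subtree has 7 nodes {H, T, Y, G, J, M, A}, right has 2 {K, P}.
  Root Y: left subtree has 2 nodes {H, T}, right has 4 {G, J, M, A}.
    Root H: left subtree has 0 nodes { }, right has 1 {T}.
    Root M: left subtree has 2 nodes {G, J}, right has 1 {A}.
      Root G: left subtree has 0 nodes { }, right has 1 {J}.
  Root P: left subtree has 1 node {K}, right has 0 { }.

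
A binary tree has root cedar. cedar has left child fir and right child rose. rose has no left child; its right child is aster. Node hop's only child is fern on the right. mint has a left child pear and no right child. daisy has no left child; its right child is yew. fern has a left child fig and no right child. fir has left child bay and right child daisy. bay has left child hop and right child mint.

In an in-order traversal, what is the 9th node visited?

In-order visits the left subtree, then the node, then the right subtree.
At cedar: go left to fir.
  At fir: go left to bay.
    At bay: go left to hop.
      At hop: no left child.
      Visit hop.
      At hop: go right to fern.
        At fern: go left to fig.
          fig is a leaf — visit fig.
        Visit fern.
        At fern: no right child.
    Visit bay.
    At bay: go right to mint.
      At mint: go left to pear.
        pear is a leaf — visit pear.
      Visit mint.
      At mint: no right child.
  Visit fir.
  At fir: go right to daisy.
    At daisy: no left child.
    Visit daisy.
    At daisy: go right to yew.
      yew is a leaf — visit yew.
Visit cedar.
At cedar: go right to rose.
  At rose: no left child.
  Visit rose.
  At rose: go right to aster.
    aster is a leaf — visit aster.
Full in-order sequence: hop, fig, fern, bay, pear, mint, fir, daisy, yew, cedar, rose, aster.

yew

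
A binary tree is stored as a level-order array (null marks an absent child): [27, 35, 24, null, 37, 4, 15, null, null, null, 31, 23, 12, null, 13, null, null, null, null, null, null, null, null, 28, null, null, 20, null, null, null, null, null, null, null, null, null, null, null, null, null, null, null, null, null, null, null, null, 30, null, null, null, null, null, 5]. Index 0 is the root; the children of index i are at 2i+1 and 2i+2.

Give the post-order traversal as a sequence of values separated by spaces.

31 37 35 30 28 23 5 20 12 4 13 15 24 27

Post-order visits the left subtree, then the right subtree, then the node.
At 27: go left to 35.
  At 35: no left child.
  At 35: go right to 37.
    At 37: no left child.
    At 37: go right to 31.
      31 is a leaf — visit 31.
    Visit 37.
  Visit 35.
At 27: go right to 24.
  At 24: go left to 4.
    At 4: go left to 23.
      At 23: go left to 28.
        At 28: go left to 30.
          30 is a leaf — visit 30.
        At 28: no right child.
        Visit 28.
      At 23: no right child.
      Visit 23.
    At 4: go right to 12.
      At 12: no left child.
      At 12: go right to 20.
        At 20: go left to 5.
          5 is a leaf — visit 5.
        At 20: no right child.
        Visit 20.
      Visit 12.
    Visit 4.
  At 24: go right to 15.
    At 15: no left child.
    At 15: go right to 13.
      13 is a leaf — visit 13.
    Visit 15.
  Visit 24.
Visit 27.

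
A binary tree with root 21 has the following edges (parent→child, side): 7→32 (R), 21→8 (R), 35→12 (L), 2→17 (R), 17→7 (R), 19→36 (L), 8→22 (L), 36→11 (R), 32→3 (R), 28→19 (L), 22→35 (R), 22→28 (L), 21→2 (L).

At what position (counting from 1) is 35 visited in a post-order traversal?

Post-order visits the left subtree, then the right subtree, then the node.
At 21: go left to 2.
  At 2: no left child.
  At 2: go right to 17.
    At 17: no left child.
    At 17: go right to 7.
      At 7: no left child.
      At 7: go right to 32.
        At 32: no left child.
        At 32: go right to 3.
          3 is a leaf — visit 3.
        Visit 32.
      Visit 7.
    Visit 17.
  Visit 2.
At 21: go right to 8.
  At 8: go left to 22.
    At 22: go left to 28.
      At 28: go left to 19.
        At 19: go left to 36.
          At 36: no left child.
          At 36: go right to 11.
            11 is a leaf — visit 11.
          Visit 36.
        At 19: no right child.
        Visit 19.
      At 28: no right child.
      Visit 28.
    At 22: go right to 35.
      At 35: go left to 12.
        12 is a leaf — visit 12.
      At 35: no right child.
      Visit 35.
    Visit 22.
  At 8: no right child.
  Visit 8.
Visit 21.
Full post-order sequence: 3, 32, 7, 17, 2, 11, 36, 19, 28, 12, 35, 22, 8, 21.

11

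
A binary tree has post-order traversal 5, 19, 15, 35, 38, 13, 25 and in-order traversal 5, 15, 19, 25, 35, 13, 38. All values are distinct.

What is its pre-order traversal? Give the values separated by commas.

25, 15, 5, 19, 13, 35, 38

The last element of post-order is the root; it splits in-order into left and right subtrees.
Root 25: left subtree has 3 nodes {5, 15, 19}, right has 3 {35, 13, 38}.
  Root 15: left subtree has 1 node {5}, right has 1 {19}.
  Root 13: left subtree has 1 node {35}, right has 1 {38}.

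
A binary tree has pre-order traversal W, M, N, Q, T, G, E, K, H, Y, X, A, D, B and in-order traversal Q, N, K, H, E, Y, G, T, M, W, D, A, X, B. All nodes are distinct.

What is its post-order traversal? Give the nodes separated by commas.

Q, H, K, Y, E, G, T, N, M, D, A, B, X, W

The first element of pre-order is the root; it splits in-order into left and right subtrees.
Root W: left subtree has 9 nodes {Q, N, K, H, E, Y, G, T, M}, right has 4 {D, A, X, B}.
  Root M: left subtree has 8 nodes {Q, N, K, H, E, Y, G, T}, right has 0 { }.
    Root N: left subtree has 1 node {Q}, right has 6 {K, H, E, Y, G, T}.
      Root T: left subtree has 5 nodes {K, H, E, Y, G}, right has 0 { }.
        Root G: left subtree has 4 nodes {K, H, E, Y}, right has 0 { }.
          Root E: left subtree has 2 nodes {K, H}, right has 1 {Y}.
            Root K: left subtree has 0 nodes { }, right has 1 {H}.
  Root X: left subtree has 2 nodes {D, A}, right has 1 {B}.
    Root A: left subtree has 1 node {D}, right has 0 { }.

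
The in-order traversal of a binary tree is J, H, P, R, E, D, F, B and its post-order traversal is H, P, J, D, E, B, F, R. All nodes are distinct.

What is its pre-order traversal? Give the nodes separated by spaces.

R J P H F E D B

The last element of post-order is the root; it splits in-order into left and right subtrees.
Root R: left subtree has 3 nodes {J, H, P}, right has 4 {E, D, F, B}.
  Root J: left subtree has 0 nodes { }, right has 2 {H, P}.
    Root P: left subtree has 1 node {H}, right has 0 { }.
  Root F: left subtree has 2 nodes {E, D}, right has 1 {B}.
    Root E: left subtree has 0 nodes { }, right has 1 {D}.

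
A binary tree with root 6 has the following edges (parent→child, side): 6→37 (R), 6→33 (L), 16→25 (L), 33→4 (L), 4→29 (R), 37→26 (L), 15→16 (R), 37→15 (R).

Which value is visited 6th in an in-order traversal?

37

In-order visits the left subtree, then the node, then the right subtree.
At 6: go left to 33.
  At 33: go left to 4.
    At 4: no left child.
    Visit 4.
    At 4: go right to 29.
      29 is a leaf — visit 29.
  Visit 33.
  At 33: no right child.
Visit 6.
At 6: go right to 37.
  At 37: go left to 26.
    26 is a leaf — visit 26.
  Visit 37.
  At 37: go right to 15.
    At 15: no left child.
    Visit 15.
    At 15: go right to 16.
      At 16: go left to 25.
        25 is a leaf — visit 25.
      Visit 16.
      At 16: no right child.
Full in-order sequence: 4, 29, 33, 6, 26, 37, 15, 25, 16.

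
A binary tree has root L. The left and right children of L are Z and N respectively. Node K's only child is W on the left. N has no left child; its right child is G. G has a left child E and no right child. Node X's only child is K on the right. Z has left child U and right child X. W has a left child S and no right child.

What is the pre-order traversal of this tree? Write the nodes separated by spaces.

Pre-order visits the node, then its left subtree, then its right subtree.
Visit L.
At L: go left to Z.
  Visit Z.
  At Z: go left to U.
    U is a leaf — visit U.
  At Z: go right to X.
    Visit X.
    At X: no left child.
    At X: go right to K.
      Visit K.
      At K: go left to W.
        Visit W.
        At W: go left to S.
          S is a leaf — visit S.
        At W: no right child.
      At K: no right child.
At L: go right to N.
  Visit N.
  At N: no left child.
  At N: go right to G.
    Visit G.
    At G: go left to E.
      E is a leaf — visit E.
    At G: no right child.

L Z U X K W S N G E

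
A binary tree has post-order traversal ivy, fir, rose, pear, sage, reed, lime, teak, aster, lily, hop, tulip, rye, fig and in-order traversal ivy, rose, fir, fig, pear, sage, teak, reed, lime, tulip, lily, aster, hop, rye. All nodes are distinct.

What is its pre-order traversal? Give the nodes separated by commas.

fig, rose, ivy, fir, rye, tulip, teak, sage, pear, lime, reed, hop, lily, aster

The last element of post-order is the root; it splits in-order into left and right subtrees.
Root fig: left subtree has 3 nodes {ivy, rose, fir}, right has 10 {pear, sage, teak, reed, lime, tulip, lily, aster, hop, rye}.
  Root rose: left subtree has 1 node {ivy}, right has 1 {fir}.
  Root rye: left subtree has 9 nodes {pear, sage, teak, reed, lime, tulip, lily, aster, hop}, right has 0 { }.
    Root tulip: left subtree has 5 nodes {pear, sage, teak, reed, lime}, right has 3 {lily, aster, hop}.
      Root teak: left subtree has 2 nodes {pear, sage}, right has 2 {reed, lime}.
        Root sage: left subtree has 1 node {pear}, right has 0 { }.
        Root lime: left subtree has 1 node {reed}, right has 0 { }.
      Root hop: left subtree has 2 nodes {lily, aster}, right has 0 { }.
        Root lily: left subtree has 0 nodes { }, right has 1 {aster}.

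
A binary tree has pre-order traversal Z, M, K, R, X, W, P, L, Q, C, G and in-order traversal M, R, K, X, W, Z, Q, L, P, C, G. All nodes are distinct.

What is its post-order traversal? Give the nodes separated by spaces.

The first element of pre-order is the root; it splits in-order into left and right subtrees.
Root Z: left subtree has 5 nodes {M, R, K, X, W}, right has 5 {Q, L, P, C, G}.
  Root M: left subtree has 0 nodes { }, right has 4 {R, K, X, W}.
    Root K: left subtree has 1 node {R}, right has 2 {X, W}.
      Root X: left subtree has 0 nodes { }, right has 1 {W}.
  Root P: left subtree has 2 nodes {Q, L}, right has 2 {C, G}.
    Root L: left subtree has 1 node {Q}, right has 0 { }.
    Root C: left subtree has 0 nodes { }, right has 1 {G}.

R W X K M Q L G C P Z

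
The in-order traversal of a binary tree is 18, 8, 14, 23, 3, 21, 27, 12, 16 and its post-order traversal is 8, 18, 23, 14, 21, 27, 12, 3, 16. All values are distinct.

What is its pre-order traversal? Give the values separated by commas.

16, 3, 14, 18, 8, 23, 12, 27, 21

The last element of post-order is the root; it splits in-order into left and right subtrees.
Root 16: left subtree has 8 nodes {18, 8, 14, 23, 3, 21, 27, 12}, right has 0 { }.
  Root 3: left subtree has 4 nodes {18, 8, 14, 23}, right has 3 {21, 27, 12}.
    Root 14: left subtree has 2 nodes {18, 8}, right has 1 {23}.
      Root 18: left subtree has 0 nodes { }, right has 1 {8}.
    Root 12: left subtree has 2 nodes {21, 27}, right has 0 { }.
      Root 27: left subtree has 1 node {21}, right has 0 { }.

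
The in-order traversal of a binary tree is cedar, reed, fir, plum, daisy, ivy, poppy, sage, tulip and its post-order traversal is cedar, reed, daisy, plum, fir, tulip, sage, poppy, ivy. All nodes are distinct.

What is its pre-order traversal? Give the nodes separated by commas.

The last element of post-order is the root; it splits in-order into left and right subtrees.
Root ivy: left subtree has 5 nodes {cedar, reed, fir, plum, daisy}, right has 3 {poppy, sage, tulip}.
  Root fir: left subtree has 2 nodes {cedar, reed}, right has 2 {plum, daisy}.
    Root reed: left subtree has 1 node {cedar}, right has 0 { }.
    Root plum: left subtree has 0 nodes { }, right has 1 {daisy}.
  Root poppy: left subtree has 0 nodes { }, right has 2 {sage, tulip}.
    Root sage: left subtree has 0 nodes { }, right has 1 {tulip}.

ivy, fir, reed, cedar, plum, daisy, poppy, sage, tulip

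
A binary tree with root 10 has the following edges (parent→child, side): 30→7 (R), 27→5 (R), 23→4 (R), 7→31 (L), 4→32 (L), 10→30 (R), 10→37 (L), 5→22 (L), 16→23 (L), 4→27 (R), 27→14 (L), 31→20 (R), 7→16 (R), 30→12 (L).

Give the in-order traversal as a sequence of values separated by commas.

37, 10, 12, 30, 31, 20, 7, 23, 32, 4, 14, 27, 22, 5, 16

In-order visits the left subtree, then the node, then the right subtree.
At 10: go left to 37.
  37 is a leaf — visit 37.
Visit 10.
At 10: go right to 30.
  At 30: go left to 12.
    12 is a leaf — visit 12.
  Visit 30.
  At 30: go right to 7.
    At 7: go left to 31.
      At 31: no left child.
      Visit 31.
      At 31: go right to 20.
        20 is a leaf — visit 20.
    Visit 7.
    At 7: go right to 16.
      At 16: go left to 23.
        At 23: no left child.
        Visit 23.
        At 23: go right to 4.
          At 4: go left to 32.
            32 is a leaf — visit 32.
          Visit 4.
          At 4: go right to 27.
            At 27: go left to 14.
              14 is a leaf — visit 14.
            Visit 27.
            At 27: go right to 5.
              At 5: go left to 22.
                22 is a leaf — visit 22.
              Visit 5.
              At 5: no right child.
      Visit 16.
      At 16: no right child.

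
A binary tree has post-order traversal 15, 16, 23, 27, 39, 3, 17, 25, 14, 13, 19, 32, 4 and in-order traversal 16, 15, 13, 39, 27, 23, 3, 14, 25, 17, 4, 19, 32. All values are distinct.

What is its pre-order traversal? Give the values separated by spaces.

The last element of post-order is the root; it splits in-order into left and right subtrees.
Root 4: left subtree has 10 nodes {16, 15, 13, 39, 27, 23, 3, 14, 25, 17}, right has 2 {19, 32}.
  Root 13: left subtree has 2 nodes {16, 15}, right has 7 {39, 27, 23, 3, 14, 25, 17}.
    Root 16: left subtree has 0 nodes { }, right has 1 {15}.
    Root 14: left subtree has 4 nodes {39, 27, 23, 3}, right has 2 {25, 17}.
      Root 3: left subtree has 3 nodes {39, 27, 23}, right has 0 { }.
        Root 39: left subtree has 0 nodes { }, right has 2 {27, 23}.
          Root 27: left subtree has 0 nodes { }, right has 1 {23}.
      Root 25: left subtree has 0 nodes { }, right has 1 {17}.
  Root 32: left subtree has 1 node {19}, right has 0 { }.

4 13 16 15 14 3 39 27 23 25 17 32 19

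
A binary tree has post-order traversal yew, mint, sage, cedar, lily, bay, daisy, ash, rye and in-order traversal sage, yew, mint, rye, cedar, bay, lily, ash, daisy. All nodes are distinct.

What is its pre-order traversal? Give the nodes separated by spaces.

The last element of post-order is the root; it splits in-order into left and right subtrees.
Root rye: left subtree has 3 nodes {sage, yew, mint}, right has 5 {cedar, bay, lily, ash, daisy}.
  Root sage: left subtree has 0 nodes { }, right has 2 {yew, mint}.
    Root mint: left subtree has 1 node {yew}, right has 0 { }.
  Root ash: left subtree has 3 nodes {cedar, bay, lily}, right has 1 {daisy}.
    Root bay: left subtree has 1 node {cedar}, right has 1 {lily}.

rye sage mint yew ash bay cedar lily daisy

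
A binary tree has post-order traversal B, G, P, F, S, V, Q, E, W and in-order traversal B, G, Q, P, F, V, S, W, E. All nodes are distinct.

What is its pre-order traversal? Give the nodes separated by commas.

The last element of post-order is the root; it splits in-order into left and right subtrees.
Root W: left subtree has 7 nodes {B, G, Q, P, F, V, S}, right has 1 {E}.
  Root Q: left subtree has 2 nodes {B, G}, right has 4 {P, F, V, S}.
    Root G: left subtree has 1 node {B}, right has 0 { }.
    Root V: left subtree has 2 nodes {P, F}, right has 1 {S}.
      Root F: left subtree has 1 node {P}, right has 0 { }.

W, Q, G, B, V, F, P, S, E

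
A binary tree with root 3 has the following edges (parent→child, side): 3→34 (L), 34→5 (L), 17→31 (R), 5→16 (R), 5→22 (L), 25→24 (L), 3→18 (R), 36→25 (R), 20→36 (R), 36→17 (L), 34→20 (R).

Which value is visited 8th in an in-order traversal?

36

In-order visits the left subtree, then the node, then the right subtree.
At 3: go left to 34.
  At 34: go left to 5.
    At 5: go left to 22.
      22 is a leaf — visit 22.
    Visit 5.
    At 5: go right to 16.
      16 is a leaf — visit 16.
  Visit 34.
  At 34: go right to 20.
    At 20: no left child.
    Visit 20.
    At 20: go right to 36.
      At 36: go left to 17.
        At 17: no left child.
        Visit 17.
        At 17: go right to 31.
          31 is a leaf — visit 31.
      Visit 36.
      At 36: go right to 25.
        At 25: go left to 24.
          24 is a leaf — visit 24.
        Visit 25.
        At 25: no right child.
Visit 3.
At 3: go right to 18.
  18 is a leaf — visit 18.
Full in-order sequence: 22, 5, 16, 34, 20, 17, 31, 36, 24, 25, 3, 18.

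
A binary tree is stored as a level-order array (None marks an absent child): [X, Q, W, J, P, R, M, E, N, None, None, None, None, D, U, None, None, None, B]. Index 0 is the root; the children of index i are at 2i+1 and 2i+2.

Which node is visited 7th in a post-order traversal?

R

Post-order visits the left subtree, then the right subtree, then the node.
At X: go left to Q.
  At Q: go left to J.
    At J: go left to E.
      E is a leaf — visit E.
    At J: go right to N.
      At N: no left child.
      At N: go right to B.
        B is a leaf — visit B.
      Visit N.
    Visit J.
  At Q: go right to P.
    P is a leaf — visit P.
  Visit Q.
At X: go right to W.
  At W: go left to R.
    R is a leaf — visit R.
  At W: go right to M.
    At M: go left to D.
      D is a leaf — visit D.
    At M: go right to U.
      U is a leaf — visit U.
    Visit M.
  Visit W.
Visit X.
Full post-order sequence: E, B, N, J, P, Q, R, D, U, M, W, X.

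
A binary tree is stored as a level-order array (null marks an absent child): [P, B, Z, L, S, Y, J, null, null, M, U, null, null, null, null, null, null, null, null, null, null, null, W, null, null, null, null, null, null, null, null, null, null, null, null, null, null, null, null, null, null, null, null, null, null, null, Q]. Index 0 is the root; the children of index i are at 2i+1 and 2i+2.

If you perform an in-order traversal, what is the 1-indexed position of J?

11

In-order visits the left subtree, then the node, then the right subtree.
At P: go left to B.
  At B: go left to L.
    L is a leaf — visit L.
  Visit B.
  At B: go right to S.
    At S: go left to M.
      M is a leaf — visit M.
    Visit S.
    At S: go right to U.
      At U: no left child.
      Visit U.
      At U: go right to W.
        At W: no left child.
        Visit W.
        At W: go right to Q.
          Q is a leaf — visit Q.
Visit P.
At P: go right to Z.
  At Z: go left to Y.
    Y is a leaf — visit Y.
  Visit Z.
  At Z: go right to J.
    J is a leaf — visit J.
Full in-order sequence: L, B, M, S, U, W, Q, P, Y, Z, J.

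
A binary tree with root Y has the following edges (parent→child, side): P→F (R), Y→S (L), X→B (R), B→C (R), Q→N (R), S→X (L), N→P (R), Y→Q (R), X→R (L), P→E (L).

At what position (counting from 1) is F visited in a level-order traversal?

Level-order visits nodes level by level from the root, left to right within each level.
Level 0: Y
Level 1: S, Q
Level 2: X, N
Level 3: R, B, P
Level 4: C, E, F
Full level-order sequence: Y, S, Q, X, N, R, B, P, C, E, F.

11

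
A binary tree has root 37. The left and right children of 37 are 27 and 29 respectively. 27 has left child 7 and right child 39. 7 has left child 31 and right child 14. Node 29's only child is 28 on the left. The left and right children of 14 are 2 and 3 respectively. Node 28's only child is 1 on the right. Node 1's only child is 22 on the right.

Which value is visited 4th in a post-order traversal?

Post-order visits the left subtree, then the right subtree, then the node.
At 37: go left to 27.
  At 27: go left to 7.
    At 7: go left to 31.
      31 is a leaf — visit 31.
    At 7: go right to 14.
      At 14: go left to 2.
        2 is a leaf — visit 2.
      At 14: go right to 3.
        3 is a leaf — visit 3.
      Visit 14.
    Visit 7.
  At 27: go right to 39.
    39 is a leaf — visit 39.
  Visit 27.
At 37: go right to 29.
  At 29: go left to 28.
    At 28: no left child.
    At 28: go right to 1.
      At 1: no left child.
      At 1: go right to 22.
        22 is a leaf — visit 22.
      Visit 1.
    Visit 28.
  At 29: no right child.
  Visit 29.
Visit 37.
Full post-order sequence: 31, 2, 3, 14, 7, 39, 27, 22, 1, 28, 29, 37.

14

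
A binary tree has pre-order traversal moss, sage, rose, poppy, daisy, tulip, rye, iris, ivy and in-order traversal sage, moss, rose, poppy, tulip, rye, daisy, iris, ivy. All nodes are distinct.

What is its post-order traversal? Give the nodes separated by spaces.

sage rye tulip ivy iris daisy poppy rose moss

The first element of pre-order is the root; it splits in-order into left and right subtrees.
Root moss: left subtree has 1 node {sage}, right has 7 {rose, poppy, tulip, rye, daisy, iris, ivy}.
  Root rose: left subtree has 0 nodes { }, right has 6 {poppy, tulip, rye, daisy, iris, ivy}.
    Root poppy: left subtree has 0 nodes { }, right has 5 {tulip, rye, daisy, iris, ivy}.
      Root daisy: left subtree has 2 nodes {tulip, rye}, right has 2 {iris, ivy}.
        Root tulip: left subtree has 0 nodes { }, right has 1 {rye}.
        Root iris: left subtree has 0 nodes { }, right has 1 {ivy}.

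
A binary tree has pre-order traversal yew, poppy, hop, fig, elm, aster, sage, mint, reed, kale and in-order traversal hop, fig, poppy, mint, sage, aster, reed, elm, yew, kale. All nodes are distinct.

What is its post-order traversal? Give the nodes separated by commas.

fig, hop, mint, sage, reed, aster, elm, poppy, kale, yew

The first element of pre-order is the root; it splits in-order into left and right subtrees.
Root yew: left subtree has 8 nodes {hop, fig, poppy, mint, sage, aster, reed, elm}, right has 1 {kale}.
  Root poppy: left subtree has 2 nodes {hop, fig}, right has 5 {mint, sage, aster, reed, elm}.
    Root hop: left subtree has 0 nodes { }, right has 1 {fig}.
    Root elm: left subtree has 4 nodes {mint, sage, aster, reed}, right has 0 { }.
      Root aster: left subtree has 2 nodes {mint, sage}, right has 1 {reed}.
        Root sage: left subtree has 1 node {mint}, right has 0 { }.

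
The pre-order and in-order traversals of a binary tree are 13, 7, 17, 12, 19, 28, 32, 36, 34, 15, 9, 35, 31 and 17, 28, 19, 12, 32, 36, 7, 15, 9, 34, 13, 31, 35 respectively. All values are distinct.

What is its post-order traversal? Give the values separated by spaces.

28 19 36 32 12 17 9 15 34 7 31 35 13

The first element of pre-order is the root; it splits in-order into left and right subtrees.
Root 13: left subtree has 10 nodes {17, 28, 19, 12, 32, 36, 7, 15, 9, 34}, right has 2 {31, 35}.
  Root 7: left subtree has 6 nodes {17, 28, 19, 12, 32, 36}, right has 3 {15, 9, 34}.
    Root 17: left subtree has 0 nodes { }, right has 5 {28, 19, 12, 32, 36}.
      Root 12: left subtree has 2 nodes {28, 19}, right has 2 {32, 36}.
        Root 19: left subtree has 1 node {28}, right has 0 { }.
        Root 32: left subtree has 0 nodes { }, right has 1 {36}.
    Root 34: left subtree has 2 nodes {15, 9}, right has 0 { }.
      Root 15: left subtree has 0 nodes { }, right has 1 {9}.
  Root 35: left subtree has 1 node {31}, right has 0 { }.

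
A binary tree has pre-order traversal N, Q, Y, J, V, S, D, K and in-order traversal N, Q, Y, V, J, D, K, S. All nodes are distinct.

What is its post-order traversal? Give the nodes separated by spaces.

The first element of pre-order is the root; it splits in-order into left and right subtrees.
Root N: left subtree has 0 nodes { }, right has 7 {Q, Y, V, J, D, K, S}.
  Root Q: left subtree has 0 nodes { }, right has 6 {Y, V, J, D, K, S}.
    Root Y: left subtree has 0 nodes { }, right has 5 {V, J, D, K, S}.
      Root J: left subtree has 1 node {V}, right has 3 {D, K, S}.
        Root S: left subtree has 2 nodes {D, K}, right has 0 { }.
          Root D: left subtree has 0 nodes { }, right has 1 {K}.

V K D S J Y Q N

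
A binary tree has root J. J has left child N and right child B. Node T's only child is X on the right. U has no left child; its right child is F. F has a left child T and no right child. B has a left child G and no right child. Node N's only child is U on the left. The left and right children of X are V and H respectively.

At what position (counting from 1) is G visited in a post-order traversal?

Post-order visits the left subtree, then the right subtree, then the node.
At J: go left to N.
  At N: go left to U.
    At U: no left child.
    At U: go right to F.
      At F: go left to T.
        At T: no left child.
        At T: go right to X.
          At X: go left to V.
            V is a leaf — visit V.
          At X: go right to H.
            H is a leaf — visit H.
          Visit X.
        Visit T.
      At F: no right child.
      Visit F.
    Visit U.
  At N: no right child.
  Visit N.
At J: go right to B.
  At B: go left to G.
    G is a leaf — visit G.
  At B: no right child.
  Visit B.
Visit J.
Full post-order sequence: V, H, X, T, F, U, N, G, B, J.

8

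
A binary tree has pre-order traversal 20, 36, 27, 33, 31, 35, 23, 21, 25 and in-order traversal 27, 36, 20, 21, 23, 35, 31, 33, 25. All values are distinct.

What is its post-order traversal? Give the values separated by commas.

The first element of pre-order is the root; it splits in-order into left and right subtrees.
Root 20: left subtree has 2 nodes {27, 36}, right has 6 {21, 23, 35, 31, 33, 25}.
  Root 36: left subtree has 1 node {27}, right has 0 { }.
  Root 33: left subtree has 4 nodes {21, 23, 35, 31}, right has 1 {25}.
    Root 31: left subtree has 3 nodes {21, 23, 35}, right has 0 { }.
      Root 35: left subtree has 2 nodes {21, 23}, right has 0 { }.
        Root 23: left subtree has 1 node {21}, right has 0 { }.

27, 36, 21, 23, 35, 31, 25, 33, 20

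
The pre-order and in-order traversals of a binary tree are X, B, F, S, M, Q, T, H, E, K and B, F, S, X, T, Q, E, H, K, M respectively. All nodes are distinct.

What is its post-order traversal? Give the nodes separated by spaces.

S F B T E K H Q M X

The first element of pre-order is the root; it splits in-order into left and right subtrees.
Root X: left subtree has 3 nodes {B, F, S}, right has 6 {T, Q, E, H, K, M}.
  Root B: left subtree has 0 nodes { }, right has 2 {F, S}.
    Root F: left subtree has 0 nodes { }, right has 1 {S}.
  Root M: left subtree has 5 nodes {T, Q, E, H, K}, right has 0 { }.
    Root Q: left subtree has 1 node {T}, right has 3 {E, H, K}.
      Root H: left subtree has 1 node {E}, right has 1 {K}.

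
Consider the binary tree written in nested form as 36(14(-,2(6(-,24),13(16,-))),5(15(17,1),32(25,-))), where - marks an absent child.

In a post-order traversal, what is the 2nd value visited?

Post-order visits the left subtree, then the right subtree, then the node.
At 36: go left to 14.
  At 14: no left child.
  At 14: go right to 2.
    At 2: go left to 6.
      At 6: no left child.
      At 6: go right to 24.
        24 is a leaf — visit 24.
      Visit 6.
    At 2: go right to 13.
      At 13: go left to 16.
        16 is a leaf — visit 16.
      At 13: no right child.
      Visit 13.
    Visit 2.
  Visit 14.
At 36: go right to 5.
  At 5: go left to 15.
    At 15: go left to 17.
      17 is a leaf — visit 17.
    At 15: go right to 1.
      1 is a leaf — visit 1.
    Visit 15.
  At 5: go right to 32.
    At 32: go left to 25.
      25 is a leaf — visit 25.
    At 32: no right child.
    Visit 32.
  Visit 5.
Visit 36.
Full post-order sequence: 24, 6, 16, 13, 2, 14, 17, 1, 15, 25, 32, 5, 36.

6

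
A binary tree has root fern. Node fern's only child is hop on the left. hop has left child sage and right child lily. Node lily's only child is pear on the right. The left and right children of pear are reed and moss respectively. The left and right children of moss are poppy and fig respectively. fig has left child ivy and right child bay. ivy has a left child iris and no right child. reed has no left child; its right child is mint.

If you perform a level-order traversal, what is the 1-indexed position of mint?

Level-order visits nodes level by level from the root, left to right within each level.
Level 0: fern
Level 1: hop
Level 2: sage, lily
Level 3: pear
Level 4: reed, moss
Level 5: mint, poppy, fig
Level 6: ivy, bay
Level 7: iris
Full level-order sequence: fern, hop, sage, lily, pear, reed, moss, mint, poppy, fig, ivy, bay, iris.

8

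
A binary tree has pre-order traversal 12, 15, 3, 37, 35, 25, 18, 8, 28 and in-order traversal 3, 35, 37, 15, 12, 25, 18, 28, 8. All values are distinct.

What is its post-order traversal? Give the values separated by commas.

The first element of pre-order is the root; it splits in-order into left and right subtrees.
Root 12: left subtree has 4 nodes {3, 35, 37, 15}, right has 4 {25, 18, 28, 8}.
  Root 15: left subtree has 3 nodes {3, 35, 37}, right has 0 { }.
    Root 3: left subtree has 0 nodes { }, right has 2 {35, 37}.
      Root 37: left subtree has 1 node {35}, right has 0 { }.
  Root 25: left subtree has 0 nodes { }, right has 3 {18, 28, 8}.
    Root 18: left subtree has 0 nodes { }, right has 2 {28, 8}.
      Root 8: left subtree has 1 node {28}, right has 0 { }.

35, 37, 3, 15, 28, 8, 18, 25, 12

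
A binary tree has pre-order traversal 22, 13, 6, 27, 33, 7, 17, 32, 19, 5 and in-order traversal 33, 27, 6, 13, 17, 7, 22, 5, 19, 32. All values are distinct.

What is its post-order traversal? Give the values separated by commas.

The first element of pre-order is the root; it splits in-order into left and right subtrees.
Root 22: left subtree has 6 nodes {33, 27, 6, 13, 17, 7}, right has 3 {5, 19, 32}.
  Root 13: left subtree has 3 nodes {33, 27, 6}, right has 2 {17, 7}.
    Root 6: left subtree has 2 nodes {33, 27}, right has 0 { }.
      Root 27: left subtree has 1 node {33}, right has 0 { }.
    Root 7: left subtree has 1 node {17}, right has 0 { }.
  Root 32: left subtree has 2 nodes {5, 19}, right has 0 { }.
    Root 19: left subtree has 1 node {5}, right has 0 { }.

33, 27, 6, 17, 7, 13, 5, 19, 32, 22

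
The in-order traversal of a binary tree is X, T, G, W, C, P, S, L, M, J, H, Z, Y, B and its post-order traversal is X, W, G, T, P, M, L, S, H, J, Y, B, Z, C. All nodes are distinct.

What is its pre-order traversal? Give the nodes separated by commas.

The last element of post-order is the root; it splits in-order into left and right subtrees.
Root C: left subtree has 4 nodes {X, T, G, W}, right has 9 {P, S, L, M, J, H, Z, Y, B}.
  Root T: left subtree has 1 node {X}, right has 2 {G, W}.
    Root G: left subtree has 0 nodes { }, right has 1 {W}.
  Root Z: left subtree has 6 nodes {P, S, L, M, J, H}, right has 2 {Y, B}.
    Root J: left subtree has 4 nodes {P, S, L, M}, right has 1 {H}.
      Root S: left subtree has 1 node {P}, right has 2 {L, M}.
        Root L: left subtree has 0 nodes { }, right has 1 {M}.
    Root B: left subtree has 1 node {Y}, right has 0 { }.

C, T, X, G, W, Z, J, S, P, L, M, H, B, Y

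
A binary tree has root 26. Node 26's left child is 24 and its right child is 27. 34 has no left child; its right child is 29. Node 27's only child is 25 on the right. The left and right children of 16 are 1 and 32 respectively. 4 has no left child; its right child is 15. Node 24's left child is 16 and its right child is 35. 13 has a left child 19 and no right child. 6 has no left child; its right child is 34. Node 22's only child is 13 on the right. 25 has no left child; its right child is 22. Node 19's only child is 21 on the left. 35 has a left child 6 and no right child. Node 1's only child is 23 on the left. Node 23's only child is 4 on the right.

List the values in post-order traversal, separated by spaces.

Post-order visits the left subtree, then the right subtree, then the node.
At 26: go left to 24.
  At 24: go left to 16.
    At 16: go left to 1.
      At 1: go left to 23.
        At 23: no left child.
        At 23: go right to 4.
          At 4: no left child.
          At 4: go right to 15.
            15 is a leaf — visit 15.
          Visit 4.
        Visit 23.
      At 1: no right child.
      Visit 1.
    At 16: go right to 32.
      32 is a leaf — visit 32.
    Visit 16.
  At 24: go right to 35.
    At 35: go left to 6.
      At 6: no left child.
      At 6: go right to 34.
        At 34: no left child.
        At 34: go right to 29.
          29 is a leaf — visit 29.
        Visit 34.
      Visit 6.
    At 35: no right child.
    Visit 35.
  Visit 24.
At 26: go right to 27.
  At 27: no left child.
  At 27: go right to 25.
    At 25: no left child.
    At 25: go right to 22.
      At 22: no left child.
      At 22: go right to 13.
        At 13: go left to 19.
          At 19: go left to 21.
            21 is a leaf — visit 21.
          At 19: no right child.
          Visit 19.
        At 13: no right child.
        Visit 13.
      Visit 22.
    Visit 25.
  Visit 27.
Visit 26.

15 4 23 1 32 16 29 34 6 35 24 21 19 13 22 25 27 26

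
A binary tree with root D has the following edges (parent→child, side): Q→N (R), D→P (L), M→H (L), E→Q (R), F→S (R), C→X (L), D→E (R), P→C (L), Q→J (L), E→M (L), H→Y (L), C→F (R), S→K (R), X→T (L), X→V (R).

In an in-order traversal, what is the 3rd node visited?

V

In-order visits the left subtree, then the node, then the right subtree.
At D: go left to P.
  At P: go left to C.
    At C: go left to X.
      At X: go left to T.
        T is a leaf — visit T.
      Visit X.
      At X: go right to V.
        V is a leaf — visit V.
    Visit C.
    At C: go right to F.
      At F: no left child.
      Visit F.
      At F: go right to S.
        At S: no left child.
        Visit S.
        At S: go right to K.
          K is a leaf — visit K.
  Visit P.
  At P: no right child.
Visit D.
At D: go right to E.
  At E: go left to M.
    At M: go left to H.
      At H: go left to Y.
        Y is a leaf — visit Y.
      Visit H.
      At H: no right child.
    Visit M.
    At M: no right child.
  Visit E.
  At E: go right to Q.
    At Q: go left to J.
      J is a leaf — visit J.
    Visit Q.
    At Q: go right to N.
      N is a leaf — visit N.
Full in-order sequence: T, X, V, C, F, S, K, P, D, Y, H, M, E, J, Q, N.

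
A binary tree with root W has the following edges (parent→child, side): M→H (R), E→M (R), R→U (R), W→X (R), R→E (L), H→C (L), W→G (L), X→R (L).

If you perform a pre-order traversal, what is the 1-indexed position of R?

Pre-order visits the node, then its left subtree, then its right subtree.
Visit W.
At W: go left to G.
  G is a leaf — visit G.
At W: go right to X.
  Visit X.
  At X: go left to R.
    Visit R.
    At R: go left to E.
      Visit E.
      At E: no left child.
      At E: go right to M.
        Visit M.
        At M: no left child.
        At M: go right to H.
          Visit H.
          At H: go left to C.
            C is a leaf — visit C.
          At H: no right child.
    At R: go right to U.
      U is a leaf — visit U.
  At X: no right child.
Full pre-order sequence: W, G, X, R, E, M, H, C, U.

4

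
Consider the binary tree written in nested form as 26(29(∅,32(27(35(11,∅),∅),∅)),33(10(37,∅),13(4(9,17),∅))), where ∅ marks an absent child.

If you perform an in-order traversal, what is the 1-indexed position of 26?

6

In-order visits the left subtree, then the node, then the right subtree.
At 26: go left to 29.
  At 29: no left child.
  Visit 29.
  At 29: go right to 32.
    At 32: go left to 27.
      At 27: go left to 35.
        At 35: go left to 11.
          11 is a leaf — visit 11.
        Visit 35.
        At 35: no right child.
      Visit 27.
      At 27: no right child.
    Visit 32.
    At 32: no right child.
Visit 26.
At 26: go right to 33.
  At 33: go left to 10.
    At 10: go left to 37.
      37 is a leaf — visit 37.
    Visit 10.
    At 10: no right child.
  Visit 33.
  At 33: go right to 13.
    At 13: go left to 4.
      At 4: go left to 9.
        9 is a leaf — visit 9.
      Visit 4.
      At 4: go right to 17.
        17 is a leaf — visit 17.
    Visit 13.
    At 13: no right child.
Full in-order sequence: 29, 11, 35, 27, 32, 26, 37, 10, 33, 9, 4, 17, 13.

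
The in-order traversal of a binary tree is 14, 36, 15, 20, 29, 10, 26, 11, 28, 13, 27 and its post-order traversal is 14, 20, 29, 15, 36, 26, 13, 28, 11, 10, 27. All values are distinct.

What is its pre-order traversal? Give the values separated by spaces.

27 10 36 14 15 29 20 11 26 28 13

The last element of post-order is the root; it splits in-order into left and right subtrees.
Root 27: left subtree has 10 nodes {14, 36, 15, 20, 29, 10, 26, 11, 28, 13}, right has 0 { }.
  Root 10: left subtree has 5 nodes {14, 36, 15, 20, 29}, right has 4 {26, 11, 28, 13}.
    Root 36: left subtree has 1 node {14}, right has 3 {15, 20, 29}.
      Root 15: left subtree has 0 nodes { }, right has 2 {20, 29}.
        Root 29: left subtree has 1 node {20}, right has 0 { }.
    Root 11: left subtree has 1 node {26}, right has 2 {28, 13}.
      Root 28: left subtree has 0 nodes { }, right has 1 {13}.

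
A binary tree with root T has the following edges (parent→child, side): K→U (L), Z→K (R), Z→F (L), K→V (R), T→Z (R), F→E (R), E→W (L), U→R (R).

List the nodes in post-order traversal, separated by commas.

W, E, F, R, U, V, K, Z, T

Post-order visits the left subtree, then the right subtree, then the node.
At T: no left child.
At T: go right to Z.
  At Z: go left to F.
    At F: no left child.
    At F: go right to E.
      At E: go left to W.
        W is a leaf — visit W.
      At E: no right child.
      Visit E.
    Visit F.
  At Z: go right to K.
    At K: go left to U.
      At U: no left child.
      At U: go right to R.
        R is a leaf — visit R.
      Visit U.
    At K: go right to V.
      V is a leaf — visit V.
    Visit K.
  Visit Z.
Visit T.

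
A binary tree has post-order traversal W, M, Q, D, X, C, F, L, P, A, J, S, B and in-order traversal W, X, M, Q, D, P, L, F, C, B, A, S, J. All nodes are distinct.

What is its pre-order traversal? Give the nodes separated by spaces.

The last element of post-order is the root; it splits in-order into left and right subtrees.
Root B: left subtree has 9 nodes {W, X, M, Q, D, P, L, F, C}, right has 3 {A, S, J}.
  Root P: left subtree has 5 nodes {W, X, M, Q, D}, right has 3 {L, F, C}.
    Root X: left subtree has 1 node {W}, right has 3 {M, Q, D}.
      Root D: left subtree has 2 nodes {M, Q}, right has 0 { }.
        Root Q: left subtree has 1 node {M}, right has 0 { }.
    Root L: left subtree has 0 nodes { }, right has 2 {F, C}.
      Root F: left subtree has 0 nodes { }, right has 1 {C}.
  Root S: left subtree has 1 node {A}, right has 1 {J}.

B P X W D Q M L F C S A J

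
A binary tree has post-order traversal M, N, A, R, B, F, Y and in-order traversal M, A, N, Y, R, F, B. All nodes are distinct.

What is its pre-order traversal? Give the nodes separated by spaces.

Y A M N F R B

The last element of post-order is the root; it splits in-order into left and right subtrees.
Root Y: left subtree has 3 nodes {M, A, N}, right has 3 {R, F, B}.
  Root A: left subtree has 1 node {M}, right has 1 {N}.
  Root F: left subtree has 1 node {R}, right has 1 {B}.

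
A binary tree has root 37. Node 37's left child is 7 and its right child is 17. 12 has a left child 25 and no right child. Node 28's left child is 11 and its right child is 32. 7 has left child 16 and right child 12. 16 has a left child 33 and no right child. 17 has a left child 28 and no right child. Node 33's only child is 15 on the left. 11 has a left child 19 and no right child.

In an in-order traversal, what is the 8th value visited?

In-order visits the left subtree, then the node, then the right subtree.
At 37: go left to 7.
  At 7: go left to 16.
    At 16: go left to 33.
      At 33: go left to 15.
        15 is a leaf — visit 15.
      Visit 33.
      At 33: no right child.
    Visit 16.
    At 16: no right child.
  Visit 7.
  At 7: go right to 12.
    At 12: go left to 25.
      25 is a leaf — visit 25.
    Visit 12.
    At 12: no right child.
Visit 37.
At 37: go right to 17.
  At 17: go left to 28.
    At 28: go left to 11.
      At 11: go left to 19.
        19 is a leaf — visit 19.
      Visit 11.
      At 11: no right child.
    Visit 28.
    At 28: go right to 32.
      32 is a leaf — visit 32.
  Visit 17.
  At 17: no right child.
Full in-order sequence: 15, 33, 16, 7, 25, 12, 37, 19, 11, 28, 32, 17.

19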